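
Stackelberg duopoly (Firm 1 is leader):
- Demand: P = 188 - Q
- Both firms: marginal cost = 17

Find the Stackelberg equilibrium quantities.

q₁* (leader) = 85.5, q₂* (follower) = 42.75

Work:
Follower's reaction: q₂ = (a - c - q₁)/2
Leader substitutes: π₁ = q₁·(a - q₁ - (a-c-q₁)/2 - c)
FOC: q₁* = (188 - 17)/2 = 85.50
Then: q₂* = (188 - 17 - 85.5)/2 = 42.75
Leader has first-mover advantage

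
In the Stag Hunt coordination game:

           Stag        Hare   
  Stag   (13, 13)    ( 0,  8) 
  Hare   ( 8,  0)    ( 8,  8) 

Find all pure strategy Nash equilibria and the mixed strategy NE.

Pure NE: (Stag, Stag) and (Hare, Hare); Mixed NE: p = 0.6154, q = 0.6154

Work:
Check pure NE:
(Stag, Stag): (13, 13) - no unilateral deviation beneficial
(Hare, Hare): (8, 8) - no unilateral deviation beneficial
Mixed NE: P1 plays Stag with p = 0.6154, P2 plays Stag with q = 0.6154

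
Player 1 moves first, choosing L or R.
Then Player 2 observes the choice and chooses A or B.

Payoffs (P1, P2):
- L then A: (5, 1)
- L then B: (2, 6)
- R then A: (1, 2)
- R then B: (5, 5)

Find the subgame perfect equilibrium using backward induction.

P1 plays R, P2 plays B after L and B after R; Payoff (5, 5)

Work:
Backward induction:
After L: P2 chooses B → P1 gets 2
After R: P2 chooses B → P1 gets 5
P1 chooses R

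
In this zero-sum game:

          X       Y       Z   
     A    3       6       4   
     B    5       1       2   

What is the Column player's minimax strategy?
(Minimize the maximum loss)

Column should play Z, value = 4

Work:
Column player minimizes Row's maximum payoff:
Column X: max payoff to Row = 5
Column Y: max payoff to Row = 6
Column Z: max payoff to Row = 4
Minimum is 4, achieved by column Z.
Minimax strategy: Z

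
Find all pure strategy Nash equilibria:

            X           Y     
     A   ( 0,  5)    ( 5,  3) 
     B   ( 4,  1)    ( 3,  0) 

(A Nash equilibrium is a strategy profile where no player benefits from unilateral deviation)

Nash equilibrium: (B, X)

Work:
Best responses:
  P1 vs X: payoffs [0, 4] → best response B (payoff 4)
  P1 vs Y: payoffs [5, 3] → best response A (payoff 5)
  P2 vs A: payoffs [5, 3] → best response X (payoff 5)
  P2 vs B: payoffs [1, 0] → best response X (payoff 1)
Mutual best responses: (B,X) → Nash equilibria.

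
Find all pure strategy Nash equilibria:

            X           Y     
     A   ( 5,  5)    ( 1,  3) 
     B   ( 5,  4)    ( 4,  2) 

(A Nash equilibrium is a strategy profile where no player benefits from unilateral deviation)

Nash equilibrium: (A, X), (B, X)

Work:
Best responses:
  P1 vs X: payoffs [5, 5] → best response A/B (payoff 5)
  P1 vs Y: payoffs [1, 4] → best response B (payoff 4)
  P2 vs A: payoffs [5, 3] → best response X (payoff 5)
  P2 vs B: payoffs [4, 2] → best response X (payoff 4)
Mutual best responses: (A,X), (B,X) → Nash equilibria.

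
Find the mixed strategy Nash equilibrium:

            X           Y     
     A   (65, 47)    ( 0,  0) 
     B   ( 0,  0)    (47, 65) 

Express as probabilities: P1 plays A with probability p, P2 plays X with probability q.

p = 0.5804, q = 0.4196

Work:
Find probabilities that make opponent indifferent:
P2 chooses q to make P1 indifferent between A and B
P1 chooses p to make P2 indifferent between X and Y
Mixed NE: P1 plays (A: 0.5804, B: 0.4196), P2 plays (X: 0.4196, Y: 0.5804)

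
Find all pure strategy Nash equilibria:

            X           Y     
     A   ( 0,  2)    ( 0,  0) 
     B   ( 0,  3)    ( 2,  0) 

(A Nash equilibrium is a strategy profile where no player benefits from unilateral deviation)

Nash equilibrium: (A, X), (B, X)

Work:
Best responses:
  P1 vs X: payoffs [0, 0] → best response A/B (payoff 0)
  P1 vs Y: payoffs [0, 2] → best response B (payoff 2)
  P2 vs A: payoffs [2, 0] → best response X (payoff 2)
  P2 vs B: payoffs [3, 0] → best response X (payoff 3)
Mutual best responses: (A,X), (B,X) → Nash equilibria.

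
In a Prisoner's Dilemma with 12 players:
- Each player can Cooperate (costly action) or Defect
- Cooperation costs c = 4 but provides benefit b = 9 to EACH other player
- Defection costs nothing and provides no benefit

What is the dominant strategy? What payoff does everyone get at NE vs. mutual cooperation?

Dominant: Defect; NE payoff = 0; Coop payoff = 95

Work:
Defect dominates (saves cost c = 4, benefit to others is external)
NE: All defect → everyone gets 0
If all cooperate: each receives (11)×9 - 4 = 95
Social dilemma: 95 > 0 but NE gives 0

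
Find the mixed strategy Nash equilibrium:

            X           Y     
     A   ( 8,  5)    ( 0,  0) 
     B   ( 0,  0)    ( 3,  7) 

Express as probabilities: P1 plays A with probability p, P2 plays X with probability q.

p = 0.5833, q = 0.2727

Work:
Find probabilities that make opponent indifferent:
P2 chooses q to make P1 indifferent between A and B
P1 chooses p to make P2 indifferent between X and Y
Mixed NE: P1 plays (A: 0.5833, B: 0.4167), P2 plays (X: 0.2727, Y: 0.7273)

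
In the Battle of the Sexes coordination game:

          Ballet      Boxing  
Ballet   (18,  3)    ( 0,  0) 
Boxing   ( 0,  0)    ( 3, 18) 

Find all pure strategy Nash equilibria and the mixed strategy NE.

Pure NE: (Ballet, Ballet) and (Boxing, Boxing); Mixed NE: p = 0.8571, q = 0.1429

Work:
Check pure NE:
(Ballet, Ballet): (18, 3) - no unilateral deviation beneficial
(Boxing, Boxing): (3, 18) - no unilateral deviation beneficial
Mixed NE: P1 plays Ballet with p = 0.8571, P2 plays Ballet with q = 0.1429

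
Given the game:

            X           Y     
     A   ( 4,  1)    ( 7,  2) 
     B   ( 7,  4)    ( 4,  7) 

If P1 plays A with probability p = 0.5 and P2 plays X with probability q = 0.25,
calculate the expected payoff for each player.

E[P1] = 5.5, E[P2] = 4.0

Work:
E[P1] = p·q·π₁(A,X) + p·(1-q)·π₁(A,Y) + (1-p)·q·π₁(B,X) + (1-p)·(1-q)·π₁(B,Y)
= 0.5·0.25·4 + 0.5·0.75·7 + 0.5·0.25·7 + 0.5·0.75·4
= 5.5

E[P2] = 4.0 (similar calculation)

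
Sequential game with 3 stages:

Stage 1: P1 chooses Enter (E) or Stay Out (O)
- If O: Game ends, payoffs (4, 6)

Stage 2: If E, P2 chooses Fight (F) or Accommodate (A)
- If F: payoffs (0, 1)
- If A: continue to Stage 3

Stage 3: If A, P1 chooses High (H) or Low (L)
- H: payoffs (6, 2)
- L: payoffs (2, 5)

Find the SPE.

SPE: (E, A, H); Outcome (6, 2)

Work:
Stage 3: P1 chooses H (6 vs 2)
Stage 2: P2: F->1, A->2 (anticipating H). Choose A
Stage 1: P1: O->4, E->6 (anticipating A, H). Choose E
SPE path: E -> A -> H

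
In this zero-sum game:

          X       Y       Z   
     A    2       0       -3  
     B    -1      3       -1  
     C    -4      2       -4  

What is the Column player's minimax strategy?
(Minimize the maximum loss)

Column should play Z, value = -1

Work:
Column player minimizes Row's maximum payoff:
Column X: max payoff to Row = 2
Column Y: max payoff to Row = 3
Column Z: max payoff to Row = -1
Minimum is -1, achieved by column Z.
Minimax strategy: Z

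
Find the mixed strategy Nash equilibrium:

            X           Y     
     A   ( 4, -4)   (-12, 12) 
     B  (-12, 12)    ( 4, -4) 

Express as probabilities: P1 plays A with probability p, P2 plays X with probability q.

p = 0.5, q = 0.5

Work:
Find probabilities that make opponent indifferent:
P2 chooses q to make P1 indifferent between A and B
P1 chooses p to make P2 indifferent between X and Y
Mixed NE: P1 plays (A: 0.5, B: 0.5), P2 plays (X: 0.5, Y: 0.5)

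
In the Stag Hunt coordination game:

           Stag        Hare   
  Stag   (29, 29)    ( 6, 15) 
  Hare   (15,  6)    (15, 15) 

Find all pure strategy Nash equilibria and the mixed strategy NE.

Pure NE: (Stag, Stag) and (Hare, Hare); Mixed NE: p = 0.3913, q = 0.3913

Work:
Check pure NE:
(Stag, Stag): (29, 29) - no unilateral deviation beneficial
(Hare, Hare): (15, 15) - no unilateral deviation beneficial
Mixed NE: P1 plays Stag with p = 0.3913, P2 plays Stag with q = 0.3913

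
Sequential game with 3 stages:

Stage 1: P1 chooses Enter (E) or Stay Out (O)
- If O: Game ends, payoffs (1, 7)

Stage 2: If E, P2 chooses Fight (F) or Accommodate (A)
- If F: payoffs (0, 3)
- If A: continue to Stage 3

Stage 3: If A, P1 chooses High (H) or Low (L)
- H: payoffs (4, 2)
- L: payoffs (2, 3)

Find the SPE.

SPE: (O, F, H); Outcome (1, 7)

Work:
Stage 3: P1 chooses H (4 vs 2)
Stage 2: P2: F->3, A->2 (anticipating H). Choose F
Stage 1: P1: O->1, E->0 (anticipating F, H). Choose O
SPE path: O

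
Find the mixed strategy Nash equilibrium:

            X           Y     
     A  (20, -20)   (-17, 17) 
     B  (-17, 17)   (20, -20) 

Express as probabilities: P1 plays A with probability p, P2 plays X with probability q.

p = 0.5, q = 0.5

Work:
Find probabilities that make opponent indifferent:
P2 chooses q to make P1 indifferent between A and B
P1 chooses p to make P2 indifferent between X and Y
Mixed NE: P1 plays (A: 0.5, B: 0.5), P2 plays (X: 0.5, Y: 0.5)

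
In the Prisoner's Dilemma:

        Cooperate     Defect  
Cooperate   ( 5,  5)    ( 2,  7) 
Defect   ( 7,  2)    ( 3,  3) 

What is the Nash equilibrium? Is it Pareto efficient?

(Defect, Defect) is NE; not Pareto efficient

Work:
Defect dominates Cooperate for both players:
If P2 cooperates: Defect (7) > Cooperate (5)
If P2 defects: Defect (3) > Cooperate (2)
NE: (Defect, Defect) with payoff (3, 3)
But (Cooperate, Cooperate) = (5, 5) Pareto dominates (3, 3)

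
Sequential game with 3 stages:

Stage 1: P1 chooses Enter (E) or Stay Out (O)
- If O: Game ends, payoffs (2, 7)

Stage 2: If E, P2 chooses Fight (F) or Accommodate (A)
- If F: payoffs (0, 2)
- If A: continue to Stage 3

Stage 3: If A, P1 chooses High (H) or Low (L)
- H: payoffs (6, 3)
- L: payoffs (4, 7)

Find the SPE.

SPE: (E, A, H); Outcome (6, 3)

Work:
Stage 3: P1 chooses H (6 vs 4)
Stage 2: P2: F->2, A->3 (anticipating H). Choose A
Stage 1: P1: O->2, E->6 (anticipating A, H). Choose E
SPE path: E -> A -> H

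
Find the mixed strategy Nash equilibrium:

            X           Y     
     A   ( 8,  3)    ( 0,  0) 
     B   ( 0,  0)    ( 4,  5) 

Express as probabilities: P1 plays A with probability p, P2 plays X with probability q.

p = 0.625, q = 0.3333

Work:
Find probabilities that make opponent indifferent:
P2 chooses q to make P1 indifferent between A and B
P1 chooses p to make P2 indifferent between X and Y
Mixed NE: P1 plays (A: 0.625, B: 0.375), P2 plays (X: 0.3333, Y: 0.6667)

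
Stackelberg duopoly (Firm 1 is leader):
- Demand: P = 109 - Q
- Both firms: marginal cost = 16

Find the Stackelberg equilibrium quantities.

q₁* (leader) = 46.5, q₂* (follower) = 23.25

Work:
Follower's reaction: q₂ = (a - c - q₁)/2
Leader substitutes: π₁ = q₁·(a - q₁ - (a-c-q₁)/2 - c)
FOC: q₁* = (109 - 16)/2 = 46.50
Then: q₂* = (109 - 16 - 46.5)/2 = 23.25
Leader has first-mover advantage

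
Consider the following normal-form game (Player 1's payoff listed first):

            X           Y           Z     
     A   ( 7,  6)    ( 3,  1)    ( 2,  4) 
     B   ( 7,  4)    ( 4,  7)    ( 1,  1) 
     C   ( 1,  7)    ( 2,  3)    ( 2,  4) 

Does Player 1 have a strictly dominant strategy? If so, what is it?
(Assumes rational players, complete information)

No strictly dominant strategy exists for Player 1

Work:
A strategy strictly dominates another if it gives a strictly higher payoff against every opponent action. Compare each pair of P1's strategies column-by-column:
  A vs B: [7 vs 7, 3 vs 4, 2 vs 1] → A does not strictly dominate B (column X: 7 ≤ 7)
  A vs C: [7 vs 1, 3 vs 2, 2 vs 2] → A does not strictly dominate C (column Z: 2 ≤ 2)
  B vs A: [7 vs 7, 4 vs 3, 1 vs 2] → B does not strictly dominate A (column X: 7 ≤ 7)
  B vs C: [7 vs 1, 4 vs 2, 1 vs 2] → B does not strictly dominate C (column Z: 1 ≤ 2)
  C vs A: [1 vs 7, 2 vs 3, 2 vs 2] → C does not strictly dominate A (column X: 1 ≤ 7)
  C vs B: [1 vs 7, 2 vs 4, 2 vs 1] → C does not strictly dominate B (column X: 1 ≤ 7)
No single strategy strictly dominates all others → no strictly dominant strategy.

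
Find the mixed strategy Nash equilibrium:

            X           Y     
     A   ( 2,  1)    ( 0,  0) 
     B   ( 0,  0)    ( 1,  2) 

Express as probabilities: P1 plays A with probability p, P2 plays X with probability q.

p = 0.6667, q = 0.3333

Work:
Find probabilities that make opponent indifferent:
P2 chooses q to make P1 indifferent between A and B
P1 chooses p to make P2 indifferent between X and Y
Mixed NE: P1 plays (A: 0.6667, B: 0.3333), P2 plays (X: 0.3333, Y: 0.6667)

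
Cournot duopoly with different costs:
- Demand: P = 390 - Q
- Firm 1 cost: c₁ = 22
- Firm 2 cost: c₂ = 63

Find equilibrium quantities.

q₁* = 136.33, q₂* = 95.33

Work:
Reaction: q₁ = (390 - 22 - q₂)/2
Reaction: q₂ = (390 - 63 - q₁)/2
Solve simultaneously:
q₁* = (390 - 2×22 + 63)/3 = 136.33
q₂* = (390 - 2×63 + 22)/3 = 95.33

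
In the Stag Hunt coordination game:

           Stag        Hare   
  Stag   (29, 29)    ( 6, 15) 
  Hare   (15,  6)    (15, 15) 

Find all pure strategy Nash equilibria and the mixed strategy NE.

Pure NE: (Stag, Stag) and (Hare, Hare); Mixed NE: p = 0.3913, q = 0.3913

Work:
Check pure NE:
(Stag, Stag): (29, 29) - no unilateral deviation beneficial
(Hare, Hare): (15, 15) - no unilateral deviation beneficial
Mixed NE: P1 plays Stag with p = 0.3913, P2 plays Stag with q = 0.3913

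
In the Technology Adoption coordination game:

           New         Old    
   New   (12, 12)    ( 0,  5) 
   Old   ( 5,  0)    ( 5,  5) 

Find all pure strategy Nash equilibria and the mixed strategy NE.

Pure NE: (New, New) and (Old, Old); Mixed NE: p = 0.4167, q = 0.4167

Work:
Check pure NE:
(New, New): (12, 12) - no unilateral deviation beneficial
(Old, Old): (5, 5) - no unilateral deviation beneficial
Mixed NE: P1 plays New with p = 0.4167, P2 plays New with q = 0.4167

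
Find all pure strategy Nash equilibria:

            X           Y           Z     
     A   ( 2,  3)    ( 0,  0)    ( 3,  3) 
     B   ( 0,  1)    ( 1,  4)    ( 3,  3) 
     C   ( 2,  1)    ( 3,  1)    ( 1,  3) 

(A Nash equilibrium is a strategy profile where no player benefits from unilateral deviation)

Nash equilibrium: (A, X), (A, Z)

Work:
Best responses:
  P1 vs X: payoffs [2, 0, 2] → best response A/C (payoff 2)
  P1 vs Y: payoffs [0, 1, 3] → best response C (payoff 3)
  P1 vs Z: payoffs [3, 3, 1] → best response A/B (payoff 3)
  P2 vs A: payoffs [3, 0, 3] → best response X/Z (payoff 3)
  P2 vs B: payoffs [1, 4, 3] → best response Y (payoff 4)
  P2 vs C: payoffs [1, 1, 3] → best response Z (payoff 3)
Mutual best responses: (A,X), (A,Z) → Nash equilibria.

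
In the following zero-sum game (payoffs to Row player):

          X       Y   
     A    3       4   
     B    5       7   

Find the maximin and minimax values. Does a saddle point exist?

Maximin = 5, Minimax = 5, Saddle: True

Work:
Row minimums: [3, 5] → maximin = 5
Column maximums: [5, 7] → minimax = 5
Saddle point exists! Game value = 5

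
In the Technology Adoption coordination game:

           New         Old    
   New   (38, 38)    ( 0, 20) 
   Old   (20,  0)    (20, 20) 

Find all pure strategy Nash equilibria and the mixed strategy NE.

Pure NE: (New, New) and (Old, Old); Mixed NE: p = 0.5263, q = 0.5263

Work:
Check pure NE:
(New, New): (38, 38) - no unilateral deviation beneficial
(Old, Old): (20, 20) - no unilateral deviation beneficial
Mixed NE: P1 plays New with p = 0.5263, P2 plays New with q = 0.5263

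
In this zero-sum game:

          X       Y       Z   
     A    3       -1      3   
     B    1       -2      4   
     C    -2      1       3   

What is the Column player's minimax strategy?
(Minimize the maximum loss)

Column should play Y, value = 1

Work:
Column player minimizes Row's maximum payoff:
Column X: max payoff to Row = 3
Column Y: max payoff to Row = 1
Column Z: max payoff to Row = 4
Minimum is 1, achieved by column Y.
Minimax strategy: Y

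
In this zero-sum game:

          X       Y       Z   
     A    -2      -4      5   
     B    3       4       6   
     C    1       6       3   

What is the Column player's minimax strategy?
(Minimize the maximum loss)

Column should play X, value = 3

Work:
Column player minimizes Row's maximum payoff:
Column X: max payoff to Row = 3
Column Y: max payoff to Row = 6
Column Z: max payoff to Row = 6
Minimum is 3, achieved by column X.
Minimax strategy: X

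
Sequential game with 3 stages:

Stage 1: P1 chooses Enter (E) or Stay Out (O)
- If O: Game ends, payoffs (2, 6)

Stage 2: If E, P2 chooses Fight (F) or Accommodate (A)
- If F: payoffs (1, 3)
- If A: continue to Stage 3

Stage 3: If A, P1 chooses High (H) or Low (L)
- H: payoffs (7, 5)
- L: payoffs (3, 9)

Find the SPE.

SPE: (E, A, H); Outcome (7, 5)

Work:
Stage 3: P1 chooses H (7 vs 3)
Stage 2: P2: F->3, A->5 (anticipating H). Choose A
Stage 1: P1: O->2, E->7 (anticipating A, H). Choose E
SPE path: E -> A -> H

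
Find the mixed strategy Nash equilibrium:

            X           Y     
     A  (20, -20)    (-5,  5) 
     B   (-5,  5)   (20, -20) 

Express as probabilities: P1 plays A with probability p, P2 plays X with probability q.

p = 0.5, q = 0.5

Work:
Find probabilities that make opponent indifferent:
P2 chooses q to make P1 indifferent between A and B
P1 chooses p to make P2 indifferent between X and Y
Mixed NE: P1 plays (A: 0.5, B: 0.5), P2 plays (X: 0.5, Y: 0.5)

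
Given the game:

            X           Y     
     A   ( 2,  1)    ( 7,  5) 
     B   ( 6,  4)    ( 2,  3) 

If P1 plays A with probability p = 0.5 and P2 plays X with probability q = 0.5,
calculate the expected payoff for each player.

E[P1] = 4.25, E[P2] = 3.25

Work:
E[P1] = p·q·π₁(A,X) + p·(1-q)·π₁(A,Y) + (1-p)·q·π₁(B,X) + (1-p)·(1-q)·π₁(B,Y)
= 0.5·0.5·2 + 0.5·0.5·7 + 0.5·0.5·6 + 0.5·0.5·2
= 4.25

E[P2] = 3.25 (similar calculation)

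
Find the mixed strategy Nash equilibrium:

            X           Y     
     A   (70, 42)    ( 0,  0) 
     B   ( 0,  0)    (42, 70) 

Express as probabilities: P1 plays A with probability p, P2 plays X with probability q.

p = 0.625, q = 0.375

Work:
Find probabilities that make opponent indifferent:
P2 chooses q to make P1 indifferent between A and B
P1 chooses p to make P2 indifferent between X and Y
Mixed NE: P1 plays (A: 0.625, B: 0.375), P2 plays (X: 0.375, Y: 0.625)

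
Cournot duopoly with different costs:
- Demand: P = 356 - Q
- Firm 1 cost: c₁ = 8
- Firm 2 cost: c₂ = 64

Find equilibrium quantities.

q₁* = 134.67, q₂* = 78.67

Work:
Reaction: q₁ = (356 - 8 - q₂)/2
Reaction: q₂ = (356 - 64 - q₁)/2
Solve simultaneously:
q₁* = (356 - 2×8 + 64)/3 = 134.67
q₂* = (356 - 2×64 + 8)/3 = 78.67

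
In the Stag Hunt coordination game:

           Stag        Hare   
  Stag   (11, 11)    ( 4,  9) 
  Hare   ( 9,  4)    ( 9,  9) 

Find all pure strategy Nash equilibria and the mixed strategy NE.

Pure NE: (Stag, Stag) and (Hare, Hare); Mixed NE: p = 0.7143, q = 0.7143

Work:
Check pure NE:
(Stag, Stag): (11, 11) - no unilateral deviation beneficial
(Hare, Hare): (9, 9) - no unilateral deviation beneficial
Mixed NE: P1 plays Stag with p = 0.7143, P2 plays Stag with q = 0.7143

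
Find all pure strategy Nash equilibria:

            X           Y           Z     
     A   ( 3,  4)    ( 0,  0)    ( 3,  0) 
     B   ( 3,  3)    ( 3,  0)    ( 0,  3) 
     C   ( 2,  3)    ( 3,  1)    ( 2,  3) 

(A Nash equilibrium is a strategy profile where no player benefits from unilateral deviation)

Nash equilibrium: (A, X), (B, X)

Work:
Best responses:
  P1 vs X: payoffs [3, 3, 2] → best response A/B (payoff 3)
  P1 vs Y: payoffs [0, 3, 3] → best response B/C (payoff 3)
  P1 vs Z: payoffs [3, 0, 2] → best response A (payoff 3)
  P2 vs A: payoffs [4, 0, 0] → best response X (payoff 4)
  P2 vs B: payoffs [3, 0, 3] → best response X/Z (payoff 3)
  P2 vs C: payoffs [3, 1, 3] → best response X/Z (payoff 3)
Mutual best responses: (A,X), (B,X) → Nash equilibria.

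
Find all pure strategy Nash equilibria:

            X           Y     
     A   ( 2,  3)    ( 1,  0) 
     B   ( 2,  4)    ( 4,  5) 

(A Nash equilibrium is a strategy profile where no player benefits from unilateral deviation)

Nash equilibrium: (A, X), (B, Y)

Work:
Best responses:
  P1 vs X: payoffs [2, 2] → best response A/B (payoff 2)
  P1 vs Y: payoffs [1, 4] → best response B (payoff 4)
  P2 vs A: payoffs [3, 0] → best response X (payoff 3)
  P2 vs B: payoffs [4, 5] → best response Y (payoff 5)
Mutual best responses: (A,X), (B,Y) → Nash equilibria.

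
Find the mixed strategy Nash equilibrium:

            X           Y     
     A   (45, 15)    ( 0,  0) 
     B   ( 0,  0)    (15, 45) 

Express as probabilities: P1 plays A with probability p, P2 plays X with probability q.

p = 0.75, q = 0.25

Work:
Find probabilities that make opponent indifferent:
P2 chooses q to make P1 indifferent between A and B
P1 chooses p to make P2 indifferent between X and Y
Mixed NE: P1 plays (A: 0.75, B: 0.25), P2 plays (X: 0.25, Y: 0.75)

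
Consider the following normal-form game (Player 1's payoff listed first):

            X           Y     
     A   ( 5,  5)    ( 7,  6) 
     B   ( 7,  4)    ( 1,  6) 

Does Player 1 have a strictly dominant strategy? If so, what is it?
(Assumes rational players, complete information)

No strictly dominant strategy exists for Player 1

Work:
A strategy strictly dominates another if it gives a strictly higher payoff against every opponent action. Compare each pair of P1's strategies column-by-column:
  A vs B: [5 vs 7, 7 vs 1] → A does not strictly dominate B (column X: 5 ≤ 7)
  B vs A: [7 vs 5, 1 vs 7] → B does not strictly dominate A (column Y: 1 ≤ 7)
No single strategy strictly dominates all others → no strictly dominant strategy.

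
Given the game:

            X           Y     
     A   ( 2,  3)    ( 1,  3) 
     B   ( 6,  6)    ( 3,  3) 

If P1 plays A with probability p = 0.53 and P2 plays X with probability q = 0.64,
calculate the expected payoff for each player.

E[P1] = 3.1816, E[P2] = 3.9024

Work:
E[P1] = p·q·π₁(A,X) + p·(1-q)·π₁(A,Y) + (1-p)·q·π₁(B,X) + (1-p)·(1-q)·π₁(B,Y)
= 0.53·0.64·2 + 0.53·0.36·1 + 0.47·0.64·6 + 0.47·0.36·3
= 3.1816

E[P2] = 3.9024 (similar calculation)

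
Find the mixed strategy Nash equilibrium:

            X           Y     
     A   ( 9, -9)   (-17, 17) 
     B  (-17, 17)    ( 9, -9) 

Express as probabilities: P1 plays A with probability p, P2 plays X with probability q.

p = 0.5, q = 0.5

Work:
Find probabilities that make opponent indifferent:
P2 chooses q to make P1 indifferent between A and B
P1 chooses p to make P2 indifferent between X and Y
Mixed NE: P1 plays (A: 0.5, B: 0.5), P2 plays (X: 0.5, Y: 0.5)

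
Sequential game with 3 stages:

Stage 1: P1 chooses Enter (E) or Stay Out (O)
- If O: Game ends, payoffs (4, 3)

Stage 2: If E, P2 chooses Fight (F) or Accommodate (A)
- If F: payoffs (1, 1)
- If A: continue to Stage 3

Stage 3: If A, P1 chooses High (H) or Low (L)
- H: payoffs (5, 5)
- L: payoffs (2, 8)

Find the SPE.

SPE: (E, A, H); Outcome (5, 5)

Work:
Stage 3: P1 chooses H (5 vs 2)
Stage 2: P2: F->1, A->5 (anticipating H). Choose A
Stage 1: P1: O->4, E->5 (anticipating A, H). Choose E
SPE path: E -> A -> H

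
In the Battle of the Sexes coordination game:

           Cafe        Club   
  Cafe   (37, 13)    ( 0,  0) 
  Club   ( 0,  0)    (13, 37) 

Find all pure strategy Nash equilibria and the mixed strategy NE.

Pure NE: (Cafe, Cafe) and (Club, Club); Mixed NE: p = 0.74, q = 0.26

Work:
Check pure NE:
(Cafe, Cafe): (37, 13) - no unilateral deviation beneficial
(Club, Club): (13, 37) - no unilateral deviation beneficial
Mixed NE: P1 plays Cafe with p = 0.74, P2 plays Cafe with q = 0.26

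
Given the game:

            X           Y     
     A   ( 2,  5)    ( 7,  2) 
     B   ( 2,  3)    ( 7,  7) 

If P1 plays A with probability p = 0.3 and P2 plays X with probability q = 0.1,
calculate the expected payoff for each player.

E[P1] = 6.5, E[P2] = 5.31

Work:
E[P1] = p·q·π₁(A,X) + p·(1-q)·π₁(A,Y) + (1-p)·q·π₁(B,X) + (1-p)·(1-q)·π₁(B,Y)
= 0.3·0.1·2 + 0.3·0.9·7 + 0.7·0.1·2 + 0.7·0.9·7
= 6.5

E[P2] = 5.31 (similar calculation)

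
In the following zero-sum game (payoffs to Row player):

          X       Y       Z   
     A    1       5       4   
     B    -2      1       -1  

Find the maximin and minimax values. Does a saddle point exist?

Maximin = 1, Minimax = 1, Saddle: True

Work:
Row minimums: [1, -2] → maximin = 1
Column maximums: [1, 5, 4] → minimax = 1
Saddle point exists! Game value = 1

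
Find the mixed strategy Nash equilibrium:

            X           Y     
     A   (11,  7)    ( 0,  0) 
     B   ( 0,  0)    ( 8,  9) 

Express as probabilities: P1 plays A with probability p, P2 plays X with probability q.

p = 0.5625, q = 0.4211

Work:
Find probabilities that make opponent indifferent:
P2 chooses q to make P1 indifferent between A and B
P1 chooses p to make P2 indifferent between X and Y
Mixed NE: P1 plays (A: 0.5625, B: 0.4375), P2 plays (X: 0.4211, Y: 0.5789)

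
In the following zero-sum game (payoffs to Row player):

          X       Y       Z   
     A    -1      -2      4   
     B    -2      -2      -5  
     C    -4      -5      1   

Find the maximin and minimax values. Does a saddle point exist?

Maximin = -2, Minimax = -2, Saddle: True

Work:
Row minimums: [-2, -5, -5] → maximin = -2
Column maximums: [-1, -2, 4] → minimax = -2
Saddle point exists! Game value = -2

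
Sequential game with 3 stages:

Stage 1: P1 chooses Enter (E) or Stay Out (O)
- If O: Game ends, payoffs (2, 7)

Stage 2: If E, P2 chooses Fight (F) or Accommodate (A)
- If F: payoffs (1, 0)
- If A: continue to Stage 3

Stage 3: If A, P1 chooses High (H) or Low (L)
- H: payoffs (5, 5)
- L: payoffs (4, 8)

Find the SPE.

SPE: (E, A, H); Outcome (5, 5)

Work:
Stage 3: P1 chooses H (5 vs 4)
Stage 2: P2: F->0, A->5 (anticipating H). Choose A
Stage 1: P1: O->2, E->5 (anticipating A, H). Choose E
SPE path: E -> A -> H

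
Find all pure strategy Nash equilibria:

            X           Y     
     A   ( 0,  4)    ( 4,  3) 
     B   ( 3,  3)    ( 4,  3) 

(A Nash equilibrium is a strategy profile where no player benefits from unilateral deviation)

Nash equilibrium: (B, X), (B, Y)

Work:
Best responses:
  P1 vs X: payoffs [0, 3] → best response B (payoff 3)
  P1 vs Y: payoffs [4, 4] → best response A/B (payoff 4)
  P2 vs A: payoffs [4, 3] → best response X (payoff 4)
  P2 vs B: payoffs [3, 3] → best response X/Y (payoff 3)
Mutual best responses: (B,X), (B,Y) → Nash equilibria.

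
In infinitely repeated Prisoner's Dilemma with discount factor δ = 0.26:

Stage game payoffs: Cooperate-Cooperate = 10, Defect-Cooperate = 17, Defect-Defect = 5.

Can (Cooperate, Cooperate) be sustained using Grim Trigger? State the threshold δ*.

δ* = 0.5833; since δ = 0.26 < 0.5833, cooperation cannot be sustained

Work:
For Grim Trigger:
Cooperate forever: 10/(1-δ)
Defect then punished: 17 + 5·δ/(1-δ)
Need: 10/(1-δ) ≥ 17 + 5·δ/(1-δ)
Solving: δ ≥ (T-R)/(T-P) = (17-10)/(17-5) = 0.5833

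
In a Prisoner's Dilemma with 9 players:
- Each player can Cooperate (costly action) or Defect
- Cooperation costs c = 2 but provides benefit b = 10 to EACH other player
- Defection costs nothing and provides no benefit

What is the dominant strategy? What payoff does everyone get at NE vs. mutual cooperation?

Dominant: Defect; NE payoff = 0; Coop payoff = 78

Work:
Defect dominates (saves cost c = 2, benefit to others is external)
NE: All defect → everyone gets 0
If all cooperate: each receives (8)×10 - 2 = 78
Social dilemma: 78 > 0 but NE gives 0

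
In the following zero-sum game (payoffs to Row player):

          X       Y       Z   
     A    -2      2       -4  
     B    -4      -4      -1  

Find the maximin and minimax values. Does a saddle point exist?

Maximin = -4, Minimax = -2, Saddle: False

Work:
Row minimums: [-4, -4] → maximin = -4
Column maximums: [-2, 2, -1] → minimax = -2
No saddle point (maximin ≠ minimax). Mixed strategy needed.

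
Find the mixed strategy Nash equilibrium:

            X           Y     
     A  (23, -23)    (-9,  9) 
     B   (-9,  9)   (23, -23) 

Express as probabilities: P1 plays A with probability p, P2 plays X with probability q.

p = 0.5, q = 0.5

Work:
Find probabilities that make opponent indifferent:
P2 chooses q to make P1 indifferent between A and B
P1 chooses p to make P2 indifferent between X and Y
Mixed NE: P1 plays (A: 0.5, B: 0.5), P2 plays (X: 0.5, Y: 0.5)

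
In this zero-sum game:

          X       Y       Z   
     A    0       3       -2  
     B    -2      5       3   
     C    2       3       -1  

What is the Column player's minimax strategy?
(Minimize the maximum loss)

Column should play X, value = 2

Work:
Column player minimizes Row's maximum payoff:
Column X: max payoff to Row = 2
Column Y: max payoff to Row = 5
Column Z: max payoff to Row = 3
Minimum is 2, achieved by column X.
Minimax strategy: X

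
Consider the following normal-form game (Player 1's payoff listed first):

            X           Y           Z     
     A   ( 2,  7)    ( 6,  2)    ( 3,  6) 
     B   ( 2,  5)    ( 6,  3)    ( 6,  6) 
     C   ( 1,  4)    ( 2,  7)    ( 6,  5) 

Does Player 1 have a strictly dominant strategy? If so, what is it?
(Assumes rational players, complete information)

No strictly dominant strategy exists for Player 1

Work:
A strategy strictly dominates another if it gives a strictly higher payoff against every opponent action. Compare each pair of P1's strategies column-by-column:
  A vs B: [2 vs 2, 6 vs 6, 3 vs 6] → A does not strictly dominate B (column X: 2 ≤ 2)
  A vs C: [2 vs 1, 6 vs 2, 3 vs 6] → A does not strictly dominate C (column Z: 3 ≤ 6)
  B vs A: [2 vs 2, 6 vs 6, 6 vs 3] → B does not strictly dominate A (column X: 2 ≤ 2)
  B vs C: [2 vs 1, 6 vs 2, 6 vs 6] → B does not strictly dominate C (column Z: 6 ≤ 6)
  C vs A: [1 vs 2, 2 vs 6, 6 vs 3] → C does not strictly dominate A (column X: 1 ≤ 2)
  C vs B: [1 vs 2, 2 vs 6, 6 vs 6] → C does not strictly dominate B (column X: 1 ≤ 2)
No single strategy strictly dominates all others → no strictly dominant strategy.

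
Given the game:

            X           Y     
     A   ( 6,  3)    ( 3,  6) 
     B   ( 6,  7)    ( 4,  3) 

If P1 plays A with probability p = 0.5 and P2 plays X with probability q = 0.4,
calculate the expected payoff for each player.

E[P1] = 4.5, E[P2] = 4.7

Work:
E[P1] = p·q·π₁(A,X) + p·(1-q)·π₁(A,Y) + (1-p)·q·π₁(B,X) + (1-p)·(1-q)·π₁(B,Y)
= 0.5·0.4·6 + 0.5·0.6·3 + 0.5·0.4·6 + 0.5·0.6·4
= 4.5

E[P2] = 4.7 (similar calculation)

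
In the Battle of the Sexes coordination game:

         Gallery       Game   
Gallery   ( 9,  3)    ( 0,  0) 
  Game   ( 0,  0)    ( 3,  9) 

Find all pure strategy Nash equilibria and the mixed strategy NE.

Pure NE: (Gallery, Gallery) and (Game, Game); Mixed NE: p = 0.75, q = 0.25

Work:
Check pure NE:
(Gallery, Gallery): (9, 3) - no unilateral deviation beneficial
(Game, Game): (3, 9) - no unilateral deviation beneficial
Mixed NE: P1 plays Gallery with p = 0.75, P2 plays Gallery with q = 0.25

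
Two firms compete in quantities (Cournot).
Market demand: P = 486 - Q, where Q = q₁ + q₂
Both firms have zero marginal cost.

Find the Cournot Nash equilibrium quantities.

q₁* = q₂* = 162.0; P* = 162.0

Work:
Profit: π_i = P·q_i = (a - q_i - q_j)·q_i
FOC: ∂π_i/∂q_i = a - 2q_i - q_j = 0
Reaction function: q_i = (486 - q_j)/2
Symmetry: q* = 486/3 = 162.0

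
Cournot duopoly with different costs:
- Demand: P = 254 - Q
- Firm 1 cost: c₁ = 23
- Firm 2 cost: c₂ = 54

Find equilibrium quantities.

q₁* = 87.33, q₂* = 56.33

Work:
Reaction: q₁ = (254 - 23 - q₂)/2
Reaction: q₂ = (254 - 54 - q₁)/2
Solve simultaneously:
q₁* = (254 - 2×23 + 54)/3 = 87.33
q₂* = (254 - 2×54 + 23)/3 = 56.33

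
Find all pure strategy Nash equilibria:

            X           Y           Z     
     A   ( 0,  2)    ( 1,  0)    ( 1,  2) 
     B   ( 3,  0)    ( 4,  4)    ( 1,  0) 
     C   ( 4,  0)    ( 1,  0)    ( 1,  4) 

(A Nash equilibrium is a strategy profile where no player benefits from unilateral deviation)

Nash equilibrium: (A, Z), (B, Y), (C, Z)

Work:
Best responses:
  P1 vs X: payoffs [0, 3, 4] → best response C (payoff 4)
  P1 vs Y: payoffs [1, 4, 1] → best response B (payoff 4)
  P1 vs Z: payoffs [1, 1, 1] → best response A/B/C (payoff 1)
  P2 vs A: payoffs [2, 0, 2] → best response X/Z (payoff 2)
  P2 vs B: payoffs [0, 4, 0] → best response Y (payoff 4)
  P2 vs C: payoffs [0, 0, 4] → best response Z (payoff 4)
Mutual best responses: (A,Z), (B,Y), (C,Z) → Nash equilibria.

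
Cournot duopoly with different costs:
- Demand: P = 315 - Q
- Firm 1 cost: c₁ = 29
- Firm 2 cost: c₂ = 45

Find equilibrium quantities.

q₁* = 100.67, q₂* = 84.67

Work:
Reaction: q₁ = (315 - 29 - q₂)/2
Reaction: q₂ = (315 - 45 - q₁)/2
Solve simultaneously:
q₁* = (315 - 2×29 + 45)/3 = 100.67
q₂* = (315 - 2×45 + 29)/3 = 84.67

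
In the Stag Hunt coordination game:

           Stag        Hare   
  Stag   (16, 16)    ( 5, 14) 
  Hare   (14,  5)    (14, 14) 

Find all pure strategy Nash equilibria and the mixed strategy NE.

Pure NE: (Stag, Stag) and (Hare, Hare); Mixed NE: p = 0.8182, q = 0.8182

Work:
Check pure NE:
(Stag, Stag): (16, 16) - no unilateral deviation beneficial
(Hare, Hare): (14, 14) - no unilateral deviation beneficial
Mixed NE: P1 plays Stag with p = 0.8182, P2 plays Stag with q = 0.8182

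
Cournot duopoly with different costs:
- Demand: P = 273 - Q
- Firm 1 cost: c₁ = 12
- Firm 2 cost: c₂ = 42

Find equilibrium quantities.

q₁* = 97.0, q₂* = 67.0

Work:
Reaction: q₁ = (273 - 12 - q₂)/2
Reaction: q₂ = (273 - 42 - q₁)/2
Solve simultaneously:
q₁* = (273 - 2×12 + 42)/3 = 97.0
q₂* = (273 - 2×42 + 12)/3 = 67.0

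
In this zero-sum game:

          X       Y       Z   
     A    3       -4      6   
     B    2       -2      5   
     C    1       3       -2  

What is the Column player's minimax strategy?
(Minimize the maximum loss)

Column should play X or Y (all achieve the minimum), value = 3

Work:
Column player minimizes Row's maximum payoff:
Column X: max payoff to Row = 3
Column Y: max payoff to Row = 3
Column Z: max payoff to Row = 6
Minimum is 3, achieved by columns X, Y (tied).
Each of X or Y is a minimax strategy.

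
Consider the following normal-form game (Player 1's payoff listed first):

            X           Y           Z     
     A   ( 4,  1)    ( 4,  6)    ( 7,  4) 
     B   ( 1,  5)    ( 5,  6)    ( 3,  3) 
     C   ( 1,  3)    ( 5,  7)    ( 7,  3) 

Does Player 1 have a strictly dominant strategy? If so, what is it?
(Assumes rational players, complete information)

No strictly dominant strategy exists for Player 1

Work:
A strategy strictly dominates another if it gives a strictly higher payoff against every opponent action. Compare each pair of P1's strategies column-by-column:
  A vs B: [4 vs 1, 4 vs 5, 7 vs 3] → A does not strictly dominate B (column Y: 4 ≤ 5)
  A vs C: [4 vs 1, 4 vs 5, 7 vs 7] → A does not strictly dominate C (column Y: 4 ≤ 5)
  B vs A: [1 vs 4, 5 vs 4, 3 vs 7] → B does not strictly dominate A (column X: 1 ≤ 4)
  B vs C: [1 vs 1, 5 vs 5, 3 vs 7] → B does not strictly dominate C (column X: 1 ≤ 1)
  C vs A: [1 vs 4, 5 vs 4, 7 vs 7] → C does not strictly dominate A (column X: 1 ≤ 4)
  C vs B: [1 vs 1, 5 vs 5, 7 vs 3] → C does not strictly dominate B (column X: 1 ≤ 1)
No single strategy strictly dominates all others → no strictly dominant strategy.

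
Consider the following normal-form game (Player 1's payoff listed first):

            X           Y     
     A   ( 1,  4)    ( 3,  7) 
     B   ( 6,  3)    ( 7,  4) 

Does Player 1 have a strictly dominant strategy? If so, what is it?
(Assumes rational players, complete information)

Yes, Player 1's strictly dominant strategy is B

Work:
A strategy strictly dominates another if it gives a strictly higher payoff against every opponent action. Compare each pair of P1's strategies column-by-column:
  A vs B: [1 vs 6, 3 vs 7] → A does not strictly dominate B (column X: 1 ≤ 6)
  B vs A: [6 vs 1, 7 vs 3] → B strictly dominates A
B strictly dominates every other strategy → strictly dominant.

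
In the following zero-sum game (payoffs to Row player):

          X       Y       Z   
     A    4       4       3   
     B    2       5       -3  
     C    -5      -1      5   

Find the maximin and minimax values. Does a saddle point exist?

Maximin = 3, Minimax = 4, Saddle: False

Work:
Row minimums: [3, -3, -5] → maximin = 3
Column maximums: [4, 5, 5] → minimax = 4
No saddle point (maximin ≠ minimax). Mixed strategy needed.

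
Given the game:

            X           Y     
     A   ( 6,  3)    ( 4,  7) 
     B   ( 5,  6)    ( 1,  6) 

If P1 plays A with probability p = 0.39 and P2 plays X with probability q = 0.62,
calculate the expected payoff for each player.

E[P1] = 4.1664, E[P2] = 5.4228

Work:
E[P1] = p·q·π₁(A,X) + p·(1-q)·π₁(A,Y) + (1-p)·q·π₁(B,X) + (1-p)·(1-q)·π₁(B,Y)
= 0.39·0.62·6 + 0.39·0.38·4 + 0.61·0.62·5 + 0.61·0.38·1
= 4.1664

E[P2] = 5.4228 (similar calculation)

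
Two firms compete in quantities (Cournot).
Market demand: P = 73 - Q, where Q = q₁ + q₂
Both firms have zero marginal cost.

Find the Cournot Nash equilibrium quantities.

q₁* = q₂* = 24.33; P* = 24.33

Work:
Profit: π_i = P·q_i = (a - q_i - q_j)·q_i
FOC: ∂π_i/∂q_i = a - 2q_i - q_j = 0
Reaction function: q_i = (73 - q_j)/2
Symmetry: q* = 73/3 = 24.33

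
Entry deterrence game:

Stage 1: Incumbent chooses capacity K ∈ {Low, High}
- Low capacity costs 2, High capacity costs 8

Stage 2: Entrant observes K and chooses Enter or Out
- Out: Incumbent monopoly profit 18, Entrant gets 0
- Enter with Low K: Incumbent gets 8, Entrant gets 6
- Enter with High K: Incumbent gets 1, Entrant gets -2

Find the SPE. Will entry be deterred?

SPE: (High, Enter|Low, Out|High); Entry deterred. Incumbent net profit = 10

Work:
After Low K: Entrant enters (6 > 0)
After High K: Entrant stays out (-2 < 0)
Incumbent: Low → 8−2=6, High → 18−8=10
Incumbent chooses High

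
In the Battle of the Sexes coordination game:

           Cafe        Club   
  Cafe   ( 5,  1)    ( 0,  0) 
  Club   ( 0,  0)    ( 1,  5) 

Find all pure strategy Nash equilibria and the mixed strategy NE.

Pure NE: (Cafe, Cafe) and (Club, Club); Mixed NE: p = 0.8333, q = 0.1667

Work:
Check pure NE:
(Cafe, Cafe): (5, 1) - no unilateral deviation beneficial
(Club, Club): (1, 5) - no unilateral deviation beneficial
Mixed NE: P1 plays Cafe with p = 0.8333, P2 plays Cafe with q = 0.1667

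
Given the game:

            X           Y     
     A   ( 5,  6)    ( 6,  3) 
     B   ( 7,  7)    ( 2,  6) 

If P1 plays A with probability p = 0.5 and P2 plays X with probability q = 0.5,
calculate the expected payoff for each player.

E[P1] = 5.0, E[P2] = 5.5

Work:
E[P1] = p·q·π₁(A,X) + p·(1-q)·π₁(A,Y) + (1-p)·q·π₁(B,X) + (1-p)·(1-q)·π₁(B,Y)
= 0.5·0.5·5 + 0.5·0.5·6 + 0.5·0.5·7 + 0.5·0.5·2
= 5.0

E[P2] = 5.5 (similar calculation)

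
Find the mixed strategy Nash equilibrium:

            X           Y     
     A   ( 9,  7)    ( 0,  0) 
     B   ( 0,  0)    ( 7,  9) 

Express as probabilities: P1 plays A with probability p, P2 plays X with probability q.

p = 0.5625, q = 0.4375

Work:
Find probabilities that make opponent indifferent:
P2 chooses q to make P1 indifferent between A and B
P1 chooses p to make P2 indifferent between X and Y
Mixed NE: P1 plays (A: 0.5625, B: 0.4375), P2 plays (X: 0.4375, Y: 0.5625)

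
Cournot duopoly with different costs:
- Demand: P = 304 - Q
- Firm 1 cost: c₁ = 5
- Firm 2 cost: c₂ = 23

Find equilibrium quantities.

q₁* = 105.67, q₂* = 87.67

Work:
Reaction: q₁ = (304 - 5 - q₂)/2
Reaction: q₂ = (304 - 23 - q₁)/2
Solve simultaneously:
q₁* = (304 - 2×5 + 23)/3 = 105.67
q₂* = (304 - 2×23 + 5)/3 = 87.67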